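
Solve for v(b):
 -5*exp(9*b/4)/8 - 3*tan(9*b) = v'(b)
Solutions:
 v(b) = C1 - 5*exp(9*b/4)/18 + log(cos(9*b))/3


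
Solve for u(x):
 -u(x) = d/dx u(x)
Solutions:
 u(x) = C1*exp(-x)


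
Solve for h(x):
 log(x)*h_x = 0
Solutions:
 h(x) = C1


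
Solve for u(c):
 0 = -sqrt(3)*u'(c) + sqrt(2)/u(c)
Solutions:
 u(c) = -sqrt(C1 + 6*sqrt(6)*c)/3
 u(c) = sqrt(C1 + 6*sqrt(6)*c)/3


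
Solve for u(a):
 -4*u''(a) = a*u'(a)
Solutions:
 u(a) = C1 + C2*erf(sqrt(2)*a/4)


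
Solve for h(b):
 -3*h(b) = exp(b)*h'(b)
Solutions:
 h(b) = C1*exp(3*exp(-b))


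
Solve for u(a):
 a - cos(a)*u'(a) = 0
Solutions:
 u(a) = C1 + Integral(a/cos(a), a)


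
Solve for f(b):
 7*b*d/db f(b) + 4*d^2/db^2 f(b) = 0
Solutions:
 f(b) = C1 + C2*erf(sqrt(14)*b/4)


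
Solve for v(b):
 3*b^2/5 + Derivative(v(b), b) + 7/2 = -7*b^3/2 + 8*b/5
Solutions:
 v(b) = C1 - 7*b^4/8 - b^3/5 + 4*b^2/5 - 7*b/2


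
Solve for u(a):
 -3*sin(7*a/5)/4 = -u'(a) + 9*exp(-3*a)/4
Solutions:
 u(a) = C1 - 15*cos(7*a/5)/28 - 3*exp(-3*a)/4


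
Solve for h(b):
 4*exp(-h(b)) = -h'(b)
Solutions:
 h(b) = log(C1 - 4*b)


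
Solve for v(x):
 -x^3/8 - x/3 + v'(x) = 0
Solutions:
 v(x) = C1 + x^4/32 + x^2/6


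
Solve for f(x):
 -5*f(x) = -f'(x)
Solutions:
 f(x) = C1*exp(5*x)


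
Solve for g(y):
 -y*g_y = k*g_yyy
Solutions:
 g(y) = C1 + Integral(C2*airyai(y*(-1/k)^(1/3)) + C3*airybi(y*(-1/k)^(1/3)), y)


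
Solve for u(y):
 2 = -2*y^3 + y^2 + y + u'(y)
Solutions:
 u(y) = C1 + y^4/2 - y^3/3 - y^2/2 + 2*y


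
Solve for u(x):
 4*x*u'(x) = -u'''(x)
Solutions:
 u(x) = C1 + Integral(C2*airyai(-2^(2/3)*x) + C3*airybi(-2^(2/3)*x), x)


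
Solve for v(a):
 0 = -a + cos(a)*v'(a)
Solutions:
 v(a) = C1 + Integral(a/cos(a), a)


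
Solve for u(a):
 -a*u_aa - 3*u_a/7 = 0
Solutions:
 u(a) = C1 + C2*a^(4/7)


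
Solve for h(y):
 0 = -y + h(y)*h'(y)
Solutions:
 h(y) = -sqrt(C1 + y^2)
 h(y) = sqrt(C1 + y^2)


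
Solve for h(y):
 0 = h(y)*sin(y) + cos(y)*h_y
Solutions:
 h(y) = C1*cos(y)


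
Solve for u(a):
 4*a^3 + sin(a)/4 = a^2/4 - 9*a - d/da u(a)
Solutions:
 u(a) = C1 - a^4 + a^3/12 - 9*a^2/2 + cos(a)/4


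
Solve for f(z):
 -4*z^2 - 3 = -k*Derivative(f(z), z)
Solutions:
 f(z) = C1 + 4*z^3/(3*k) + 3*z/k


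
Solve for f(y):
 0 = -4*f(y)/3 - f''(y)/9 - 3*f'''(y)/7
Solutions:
 f(y) = C1*exp(y*(-14 + 7*7^(2/3)/(486*sqrt(59098) + 118147)^(1/3) + 7^(1/3)*(486*sqrt(59098) + 118147)^(1/3))/162)*sin(sqrt(3)*7^(1/3)*y*(-(486*sqrt(59098) + 118147)^(1/3) + 7*7^(1/3)/(486*sqrt(59098) + 118147)^(1/3))/162) + C2*exp(y*(-14 + 7*7^(2/3)/(486*sqrt(59098) + 118147)^(1/3) + 7^(1/3)*(486*sqrt(59098) + 118147)^(1/3))/162)*cos(sqrt(3)*7^(1/3)*y*(-(486*sqrt(59098) + 118147)^(1/3) + 7*7^(1/3)/(486*sqrt(59098) + 118147)^(1/3))/162) + C3*exp(-y*(7*7^(2/3)/(486*sqrt(59098) + 118147)^(1/3) + 7 + 7^(1/3)*(486*sqrt(59098) + 118147)^(1/3))/81)


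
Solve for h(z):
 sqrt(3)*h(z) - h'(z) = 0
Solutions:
 h(z) = C1*exp(sqrt(3)*z)


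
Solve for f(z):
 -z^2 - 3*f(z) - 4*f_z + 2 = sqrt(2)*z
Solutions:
 f(z) = C1*exp(-3*z/4) - z^2/3 - sqrt(2)*z/3 + 8*z/9 - 14/27 + 4*sqrt(2)/9


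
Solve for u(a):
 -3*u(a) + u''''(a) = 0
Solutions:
 u(a) = C1*exp(-3^(1/4)*a) + C2*exp(3^(1/4)*a) + C3*sin(3^(1/4)*a) + C4*cos(3^(1/4)*a)


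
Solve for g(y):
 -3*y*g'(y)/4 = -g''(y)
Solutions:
 g(y) = C1 + C2*erfi(sqrt(6)*y/4)


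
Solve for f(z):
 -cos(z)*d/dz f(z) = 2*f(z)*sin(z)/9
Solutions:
 f(z) = C1*cos(z)^(2/9)


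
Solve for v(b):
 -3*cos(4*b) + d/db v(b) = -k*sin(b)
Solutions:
 v(b) = C1 + k*cos(b) + 3*sin(4*b)/4


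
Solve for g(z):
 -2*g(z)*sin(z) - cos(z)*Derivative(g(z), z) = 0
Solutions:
 g(z) = C1*cos(z)^2


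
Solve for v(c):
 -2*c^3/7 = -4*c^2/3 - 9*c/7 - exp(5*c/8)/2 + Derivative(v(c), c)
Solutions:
 v(c) = C1 - c^4/14 + 4*c^3/9 + 9*c^2/14 + 4*exp(5*c/8)/5


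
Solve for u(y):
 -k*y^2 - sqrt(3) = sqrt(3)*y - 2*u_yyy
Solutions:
 u(y) = C1 + C2*y + C3*y^2 + k*y^5/120 + sqrt(3)*y^4/48 + sqrt(3)*y^3/12


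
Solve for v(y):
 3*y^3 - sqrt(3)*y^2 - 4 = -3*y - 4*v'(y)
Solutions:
 v(y) = C1 - 3*y^4/16 + sqrt(3)*y^3/12 - 3*y^2/8 + y


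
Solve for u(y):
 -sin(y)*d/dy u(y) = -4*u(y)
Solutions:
 u(y) = C1*(cos(y)^2 - 2*cos(y) + 1)/(cos(y)^2 + 2*cos(y) + 1)


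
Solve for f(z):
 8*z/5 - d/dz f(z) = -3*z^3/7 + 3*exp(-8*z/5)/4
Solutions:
 f(z) = C1 + 3*z^4/28 + 4*z^2/5 + 15*exp(-8*z/5)/32


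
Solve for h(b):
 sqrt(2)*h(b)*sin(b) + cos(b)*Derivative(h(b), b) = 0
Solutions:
 h(b) = C1*cos(b)^(sqrt(2))


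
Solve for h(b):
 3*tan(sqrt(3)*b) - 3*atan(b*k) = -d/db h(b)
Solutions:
 h(b) = C1 + 3*Piecewise((b*atan(b*k) - log(b^2*k^2 + 1)/(2*k), Ne(k, 0)), (0, True)) + sqrt(3)*log(cos(sqrt(3)*b))


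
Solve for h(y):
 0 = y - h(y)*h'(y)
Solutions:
 h(y) = -sqrt(C1 + y^2)
 h(y) = sqrt(C1 + y^2)


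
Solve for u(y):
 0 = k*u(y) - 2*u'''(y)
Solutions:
 u(y) = C1*exp(2^(2/3)*k^(1/3)*y/2) + C2*exp(2^(2/3)*k^(1/3)*y*(-1 + sqrt(3)*I)/4) + C3*exp(-2^(2/3)*k^(1/3)*y*(1 + sqrt(3)*I)/4)


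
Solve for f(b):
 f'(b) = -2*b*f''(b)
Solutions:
 f(b) = C1 + C2*sqrt(b)


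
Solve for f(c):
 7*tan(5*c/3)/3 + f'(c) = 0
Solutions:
 f(c) = C1 + 7*log(cos(5*c/3))/5


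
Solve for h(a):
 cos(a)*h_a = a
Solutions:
 h(a) = C1 + Integral(a/cos(a), a)


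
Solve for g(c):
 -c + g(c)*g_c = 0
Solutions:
 g(c) = -sqrt(C1 + c^2)
 g(c) = sqrt(C1 + c^2)


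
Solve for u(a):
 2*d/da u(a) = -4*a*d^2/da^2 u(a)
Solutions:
 u(a) = C1 + C2*sqrt(a)


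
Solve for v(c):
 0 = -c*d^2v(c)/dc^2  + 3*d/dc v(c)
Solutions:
 v(c) = C1 + C2*c^4


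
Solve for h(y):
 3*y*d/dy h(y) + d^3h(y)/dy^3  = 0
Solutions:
 h(y) = C1 + Integral(C2*airyai(-3^(1/3)*y) + C3*airybi(-3^(1/3)*y), y)


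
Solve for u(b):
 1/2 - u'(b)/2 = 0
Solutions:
 u(b) = C1 + b


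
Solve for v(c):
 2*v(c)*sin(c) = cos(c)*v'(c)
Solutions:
 v(c) = C1/cos(c)^2


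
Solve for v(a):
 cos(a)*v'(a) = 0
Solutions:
 v(a) = C1


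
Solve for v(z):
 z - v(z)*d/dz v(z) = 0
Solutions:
 v(z) = -sqrt(C1 + z^2)
 v(z) = sqrt(C1 + z^2)


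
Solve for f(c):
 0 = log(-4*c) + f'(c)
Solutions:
 f(c) = C1 - c*log(-c) + c*(1 - 2*log(2))


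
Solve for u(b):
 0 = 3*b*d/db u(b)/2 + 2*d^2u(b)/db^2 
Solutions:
 u(b) = C1 + C2*erf(sqrt(6)*b/4)


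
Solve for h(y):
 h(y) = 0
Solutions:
 h(y) = 0


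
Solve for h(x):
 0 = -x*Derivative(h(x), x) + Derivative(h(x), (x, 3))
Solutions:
 h(x) = C1 + Integral(C2*airyai(x) + C3*airybi(x), x)


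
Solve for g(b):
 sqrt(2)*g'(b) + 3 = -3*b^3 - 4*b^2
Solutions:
 g(b) = C1 - 3*sqrt(2)*b^4/8 - 2*sqrt(2)*b^3/3 - 3*sqrt(2)*b/2


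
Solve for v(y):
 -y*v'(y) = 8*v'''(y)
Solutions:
 v(y) = C1 + Integral(C2*airyai(-y/2) + C3*airybi(-y/2), y)


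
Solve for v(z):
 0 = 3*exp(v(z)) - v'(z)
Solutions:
 v(z) = log(-1/(C1 + 3*z))


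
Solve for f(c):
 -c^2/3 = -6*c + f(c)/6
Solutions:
 f(c) = 2*c*(18 - c)


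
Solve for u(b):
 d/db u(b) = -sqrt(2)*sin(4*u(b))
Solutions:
 u(b) = -acos((-C1 - exp(8*sqrt(2)*b))/(C1 - exp(8*sqrt(2)*b)))/4 + pi/2
 u(b) = acos((-C1 - exp(8*sqrt(2)*b))/(C1 - exp(8*sqrt(2)*b)))/4


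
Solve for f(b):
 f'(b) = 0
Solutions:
 f(b) = C1


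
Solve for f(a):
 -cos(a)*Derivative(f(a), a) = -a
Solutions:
 f(a) = C1 + Integral(a/cos(a), a)


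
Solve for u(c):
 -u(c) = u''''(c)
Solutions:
 u(c) = (C1*sin(sqrt(2)*c/2) + C2*cos(sqrt(2)*c/2))*exp(-sqrt(2)*c/2) + (C3*sin(sqrt(2)*c/2) + C4*cos(sqrt(2)*c/2))*exp(sqrt(2)*c/2)


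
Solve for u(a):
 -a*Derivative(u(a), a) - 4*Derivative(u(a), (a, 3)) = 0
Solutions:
 u(a) = C1 + Integral(C2*airyai(-2^(1/3)*a/2) + C3*airybi(-2^(1/3)*a/2), a)


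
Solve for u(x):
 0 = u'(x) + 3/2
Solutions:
 u(x) = C1 - 3*x/2


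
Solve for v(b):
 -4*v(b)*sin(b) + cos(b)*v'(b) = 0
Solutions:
 v(b) = C1/cos(b)^4


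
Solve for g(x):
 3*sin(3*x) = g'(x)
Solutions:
 g(x) = C1 - cos(3*x)


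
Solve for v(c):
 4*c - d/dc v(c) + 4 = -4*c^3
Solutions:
 v(c) = C1 + c^4 + 2*c^2 + 4*c


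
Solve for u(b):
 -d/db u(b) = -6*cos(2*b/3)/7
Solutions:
 u(b) = C1 + 9*sin(2*b/3)/7


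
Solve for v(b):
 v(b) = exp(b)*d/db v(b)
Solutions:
 v(b) = C1*exp(-exp(-b))


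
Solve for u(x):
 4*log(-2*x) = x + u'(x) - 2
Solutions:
 u(x) = C1 - x^2/2 + 4*x*log(-x) + 2*x*(-1 + 2*log(2))


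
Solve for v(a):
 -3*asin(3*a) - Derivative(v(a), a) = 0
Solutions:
 v(a) = C1 - 3*a*asin(3*a) - sqrt(1 - 9*a^2)


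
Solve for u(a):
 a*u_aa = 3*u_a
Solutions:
 u(a) = C1 + C2*a^4


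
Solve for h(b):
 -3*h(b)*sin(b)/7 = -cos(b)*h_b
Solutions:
 h(b) = C1/cos(b)^(3/7)


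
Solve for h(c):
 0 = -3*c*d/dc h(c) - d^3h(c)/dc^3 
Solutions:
 h(c) = C1 + Integral(C2*airyai(-3^(1/3)*c) + C3*airybi(-3^(1/3)*c), c)


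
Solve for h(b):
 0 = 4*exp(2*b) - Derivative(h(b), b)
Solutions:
 h(b) = C1 + 2*exp(2*b)


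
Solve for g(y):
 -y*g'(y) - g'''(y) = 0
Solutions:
 g(y) = C1 + Integral(C2*airyai(-y) + C3*airybi(-y), y)


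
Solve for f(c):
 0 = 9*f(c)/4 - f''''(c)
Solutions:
 f(c) = C1*exp(-sqrt(6)*c/2) + C2*exp(sqrt(6)*c/2) + C3*sin(sqrt(6)*c/2) + C4*cos(sqrt(6)*c/2)


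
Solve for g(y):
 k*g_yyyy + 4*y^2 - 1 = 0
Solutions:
 g(y) = C1 + C2*y + C3*y^2 + C4*y^3 - y^6/(90*k) + y^4/(24*k)


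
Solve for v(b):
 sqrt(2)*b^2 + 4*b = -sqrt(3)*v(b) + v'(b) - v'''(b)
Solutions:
 v(b) = C1*exp(2^(1/3)*sqrt(3)*b*(2/(sqrt(77) + 9)^(1/3) + 2^(1/3)*(sqrt(77) + 9)^(1/3))/12)*sin(2^(1/3)*b*(-2^(1/3)*(sqrt(77) + 9)^(1/3) + 2/(sqrt(77) + 9)^(1/3))/4) + C2*exp(2^(1/3)*sqrt(3)*b*(2/(sqrt(77) + 9)^(1/3) + 2^(1/3)*(sqrt(77) + 9)^(1/3))/12)*cos(2^(1/3)*b*(-2^(1/3)*(sqrt(77) + 9)^(1/3) + 2/(sqrt(77) + 9)^(1/3))/4) + C3*exp(-2^(1/3)*sqrt(3)*b*(2/(sqrt(77) + 9)^(1/3) + 2^(1/3)*(sqrt(77) + 9)^(1/3))/6) - sqrt(6)*b^2/3 - 4*sqrt(3)*b/3 - 2*sqrt(2)*b/3 - 4/3 - 2*sqrt(6)/9


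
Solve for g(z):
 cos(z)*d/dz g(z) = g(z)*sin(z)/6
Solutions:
 g(z) = C1/cos(z)^(1/6)


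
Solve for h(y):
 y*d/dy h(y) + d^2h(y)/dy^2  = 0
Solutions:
 h(y) = C1 + C2*erf(sqrt(2)*y/2)


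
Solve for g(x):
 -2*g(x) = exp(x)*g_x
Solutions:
 g(x) = C1*exp(2*exp(-x))


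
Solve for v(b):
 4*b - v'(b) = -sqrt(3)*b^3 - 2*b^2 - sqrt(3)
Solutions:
 v(b) = C1 + sqrt(3)*b^4/4 + 2*b^3/3 + 2*b^2 + sqrt(3)*b


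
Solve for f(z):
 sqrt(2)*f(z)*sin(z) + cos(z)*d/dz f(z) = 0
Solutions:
 f(z) = C1*cos(z)^(sqrt(2))


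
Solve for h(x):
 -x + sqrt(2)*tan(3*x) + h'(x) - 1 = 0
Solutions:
 h(x) = C1 + x^2/2 + x + sqrt(2)*log(cos(3*x))/3


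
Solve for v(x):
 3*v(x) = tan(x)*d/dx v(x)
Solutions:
 v(x) = C1*sin(x)^3


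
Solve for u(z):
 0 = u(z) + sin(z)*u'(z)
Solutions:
 u(z) = C1*sqrt(cos(z) + 1)/sqrt(cos(z) - 1)


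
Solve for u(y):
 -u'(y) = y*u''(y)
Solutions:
 u(y) = C1 + C2*log(y)


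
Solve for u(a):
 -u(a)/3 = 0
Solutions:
 u(a) = 0


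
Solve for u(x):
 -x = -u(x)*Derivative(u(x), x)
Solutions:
 u(x) = -sqrt(C1 + x^2)
 u(x) = sqrt(C1 + x^2)


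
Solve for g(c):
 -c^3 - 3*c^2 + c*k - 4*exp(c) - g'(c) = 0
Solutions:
 g(c) = C1 - c^4/4 - c^3 + c^2*k/2 - 4*exp(c)


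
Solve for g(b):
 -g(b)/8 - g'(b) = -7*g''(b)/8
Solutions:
 g(b) = C1*exp(b*(4 - sqrt(23))/7) + C2*exp(b*(4 + sqrt(23))/7)


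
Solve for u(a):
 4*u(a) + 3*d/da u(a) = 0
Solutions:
 u(a) = C1*exp(-4*a/3)


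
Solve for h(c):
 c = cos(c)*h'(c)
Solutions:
 h(c) = C1 + Integral(c/cos(c), c)


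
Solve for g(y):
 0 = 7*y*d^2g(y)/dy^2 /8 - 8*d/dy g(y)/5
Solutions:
 g(y) = C1 + C2*y^(99/35)


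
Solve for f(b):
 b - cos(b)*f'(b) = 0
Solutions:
 f(b) = C1 + Integral(b/cos(b), b)


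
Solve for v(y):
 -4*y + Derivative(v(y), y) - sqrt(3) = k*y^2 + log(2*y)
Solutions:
 v(y) = C1 + k*y^3/3 + 2*y^2 + y*log(y) - y + y*log(2) + sqrt(3)*y


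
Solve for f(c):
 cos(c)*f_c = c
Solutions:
 f(c) = C1 + Integral(c/cos(c), c)


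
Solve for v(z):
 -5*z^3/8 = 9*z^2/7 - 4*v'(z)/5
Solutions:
 v(z) = C1 + 25*z^4/128 + 15*z^3/28


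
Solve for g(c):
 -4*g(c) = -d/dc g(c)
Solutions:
 g(c) = C1*exp(4*c)


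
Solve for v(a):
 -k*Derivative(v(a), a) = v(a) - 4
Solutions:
 v(a) = C1*exp(-a/k) + 4


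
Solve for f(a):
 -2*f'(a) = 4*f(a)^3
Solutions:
 f(a) = -sqrt(2)*sqrt(-1/(C1 - 2*a))/2
 f(a) = sqrt(2)*sqrt(-1/(C1 - 2*a))/2


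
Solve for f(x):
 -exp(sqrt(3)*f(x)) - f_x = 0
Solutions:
 f(x) = sqrt(3)*(2*log(1/(C1 + x)) - log(3))/6


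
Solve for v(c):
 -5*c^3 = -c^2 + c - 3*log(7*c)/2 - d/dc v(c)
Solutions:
 v(c) = C1 + 5*c^4/4 - c^3/3 + c^2/2 - 3*c*log(c)/2 - 3*c*log(7)/2 + 3*c/2


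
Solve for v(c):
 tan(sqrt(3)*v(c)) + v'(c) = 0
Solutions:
 v(c) = sqrt(3)*(pi - asin(C1*exp(-sqrt(3)*c)))/3
 v(c) = sqrt(3)*asin(C1*exp(-sqrt(3)*c))/3


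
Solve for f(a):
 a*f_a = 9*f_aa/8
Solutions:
 f(a) = C1 + C2*erfi(2*a/3)


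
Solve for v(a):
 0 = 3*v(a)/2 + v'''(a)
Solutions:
 v(a) = C3*exp(-2^(2/3)*3^(1/3)*a/2) + (C1*sin(2^(2/3)*3^(5/6)*a/4) + C2*cos(2^(2/3)*3^(5/6)*a/4))*exp(2^(2/3)*3^(1/3)*a/4)


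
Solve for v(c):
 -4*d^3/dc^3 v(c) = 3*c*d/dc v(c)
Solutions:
 v(c) = C1 + Integral(C2*airyai(-6^(1/3)*c/2) + C3*airybi(-6^(1/3)*c/2), c)


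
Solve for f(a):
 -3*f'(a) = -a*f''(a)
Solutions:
 f(a) = C1 + C2*a^4


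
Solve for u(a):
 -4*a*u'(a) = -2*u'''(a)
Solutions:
 u(a) = C1 + Integral(C2*airyai(2^(1/3)*a) + C3*airybi(2^(1/3)*a), a)


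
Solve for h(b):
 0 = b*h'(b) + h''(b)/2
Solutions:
 h(b) = C1 + C2*erf(b)


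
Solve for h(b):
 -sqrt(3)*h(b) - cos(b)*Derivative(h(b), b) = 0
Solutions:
 h(b) = C1*(sin(b) - 1)^(sqrt(3)/2)/(sin(b) + 1)^(sqrt(3)/2)


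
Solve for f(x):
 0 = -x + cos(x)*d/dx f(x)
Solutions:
 f(x) = C1 + Integral(x/cos(x), x)


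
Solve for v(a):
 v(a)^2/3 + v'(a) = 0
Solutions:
 v(a) = 3/(C1 + a)


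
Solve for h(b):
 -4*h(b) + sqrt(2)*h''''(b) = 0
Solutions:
 h(b) = C1*exp(-2^(3/8)*b) + C2*exp(2^(3/8)*b) + C3*sin(2^(3/8)*b) + C4*cos(2^(3/8)*b)


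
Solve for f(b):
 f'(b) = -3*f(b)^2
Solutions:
 f(b) = 1/(C1 + 3*b)


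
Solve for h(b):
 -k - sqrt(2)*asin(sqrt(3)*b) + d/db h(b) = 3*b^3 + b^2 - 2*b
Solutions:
 h(b) = C1 + 3*b^4/4 + b^3/3 - b^2 + b*k + sqrt(2)*(b*asin(sqrt(3)*b) + sqrt(3)*sqrt(1 - 3*b^2)/3)


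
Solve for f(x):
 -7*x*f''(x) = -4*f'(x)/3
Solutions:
 f(x) = C1 + C2*x^(25/21)


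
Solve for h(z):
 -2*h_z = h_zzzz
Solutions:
 h(z) = C1 + C4*exp(-2^(1/3)*z) + (C2*sin(2^(1/3)*sqrt(3)*z/2) + C3*cos(2^(1/3)*sqrt(3)*z/2))*exp(2^(1/3)*z/2)


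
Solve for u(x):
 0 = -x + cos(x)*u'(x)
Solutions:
 u(x) = C1 + Integral(x/cos(x), x)


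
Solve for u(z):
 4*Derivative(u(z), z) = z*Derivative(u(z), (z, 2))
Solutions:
 u(z) = C1 + C2*z^5


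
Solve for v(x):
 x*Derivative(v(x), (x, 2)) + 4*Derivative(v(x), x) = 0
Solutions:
 v(x) = C1 + C2/x^3


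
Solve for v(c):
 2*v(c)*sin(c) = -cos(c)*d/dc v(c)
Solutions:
 v(c) = C1*cos(c)^2


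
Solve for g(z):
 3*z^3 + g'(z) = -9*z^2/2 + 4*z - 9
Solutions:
 g(z) = C1 - 3*z^4/4 - 3*z^3/2 + 2*z^2 - 9*z


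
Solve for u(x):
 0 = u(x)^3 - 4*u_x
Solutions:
 u(x) = -sqrt(2)*sqrt(-1/(C1 + x))
 u(x) = sqrt(2)*sqrt(-1/(C1 + x))


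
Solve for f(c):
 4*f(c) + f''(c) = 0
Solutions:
 f(c) = C1*sin(2*c) + C2*cos(2*c)


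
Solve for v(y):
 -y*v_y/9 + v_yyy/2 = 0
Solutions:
 v(y) = C1 + Integral(C2*airyai(6^(1/3)*y/3) + C3*airybi(6^(1/3)*y/3), y)


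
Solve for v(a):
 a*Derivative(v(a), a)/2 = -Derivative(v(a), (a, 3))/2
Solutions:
 v(a) = C1 + Integral(C2*airyai(-a) + C3*airybi(-a), a)


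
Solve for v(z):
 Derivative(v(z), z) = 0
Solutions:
 v(z) = C1


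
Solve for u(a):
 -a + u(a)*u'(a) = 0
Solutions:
 u(a) = -sqrt(C1 + a^2)
 u(a) = sqrt(C1 + a^2)


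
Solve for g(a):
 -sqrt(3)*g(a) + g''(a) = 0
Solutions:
 g(a) = C1*exp(-3^(1/4)*a) + C2*exp(3^(1/4)*a)


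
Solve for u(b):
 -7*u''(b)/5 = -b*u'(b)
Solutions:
 u(b) = C1 + C2*erfi(sqrt(70)*b/14)


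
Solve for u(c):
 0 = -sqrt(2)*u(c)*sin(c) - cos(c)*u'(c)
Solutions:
 u(c) = C1*cos(c)^(sqrt(2))


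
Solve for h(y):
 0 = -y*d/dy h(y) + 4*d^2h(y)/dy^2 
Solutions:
 h(y) = C1 + C2*erfi(sqrt(2)*y/4)


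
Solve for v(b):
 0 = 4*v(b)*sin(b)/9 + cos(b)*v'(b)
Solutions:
 v(b) = C1*cos(b)^(4/9)


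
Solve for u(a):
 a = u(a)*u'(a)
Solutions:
 u(a) = -sqrt(C1 + a^2)
 u(a) = sqrt(C1 + a^2)


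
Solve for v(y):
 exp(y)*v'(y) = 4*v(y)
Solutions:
 v(y) = C1*exp(-4*exp(-y))


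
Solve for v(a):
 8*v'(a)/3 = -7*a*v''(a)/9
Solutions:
 v(a) = C1 + C2/a^(17/7)


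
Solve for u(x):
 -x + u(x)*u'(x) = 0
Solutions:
 u(x) = -sqrt(C1 + x^2)
 u(x) = sqrt(C1 + x^2)


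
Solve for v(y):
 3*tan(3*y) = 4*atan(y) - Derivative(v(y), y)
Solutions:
 v(y) = C1 + 4*y*atan(y) - 2*log(y^2 + 1) + log(cos(3*y))


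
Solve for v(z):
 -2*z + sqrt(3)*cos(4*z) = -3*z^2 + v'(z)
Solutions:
 v(z) = C1 + z^3 - z^2 + sqrt(3)*sin(4*z)/4


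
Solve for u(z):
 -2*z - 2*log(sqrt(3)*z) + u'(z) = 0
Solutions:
 u(z) = C1 + z^2 + 2*z*log(z) - 2*z + z*log(3)


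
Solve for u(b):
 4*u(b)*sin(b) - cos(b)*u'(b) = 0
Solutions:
 u(b) = C1/cos(b)^4


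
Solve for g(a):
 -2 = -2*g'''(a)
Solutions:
 g(a) = C1 + C2*a + C3*a^2 + a^3/6


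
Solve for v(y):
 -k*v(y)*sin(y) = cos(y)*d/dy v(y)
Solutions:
 v(y) = C1*exp(k*log(cos(y)))


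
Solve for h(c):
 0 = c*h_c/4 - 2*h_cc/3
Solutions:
 h(c) = C1 + C2*erfi(sqrt(3)*c/4)


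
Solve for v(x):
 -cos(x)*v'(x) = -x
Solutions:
 v(x) = C1 + Integral(x/cos(x), x)


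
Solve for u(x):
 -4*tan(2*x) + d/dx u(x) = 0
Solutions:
 u(x) = C1 - 2*log(cos(2*x))


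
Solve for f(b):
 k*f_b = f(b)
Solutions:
 f(b) = C1*exp(b/k)


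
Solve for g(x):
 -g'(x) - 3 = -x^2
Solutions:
 g(x) = C1 + x^3/3 - 3*x


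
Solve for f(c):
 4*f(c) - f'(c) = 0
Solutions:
 f(c) = C1*exp(4*c)


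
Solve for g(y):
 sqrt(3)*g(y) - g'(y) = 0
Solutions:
 g(y) = C1*exp(sqrt(3)*y)


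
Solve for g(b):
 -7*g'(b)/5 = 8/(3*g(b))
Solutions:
 g(b) = -sqrt(C1 - 1680*b)/21
 g(b) = sqrt(C1 - 1680*b)/21


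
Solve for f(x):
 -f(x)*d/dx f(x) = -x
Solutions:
 f(x) = -sqrt(C1 + x^2)
 f(x) = sqrt(C1 + x^2)


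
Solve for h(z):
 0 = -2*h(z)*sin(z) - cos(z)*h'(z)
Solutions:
 h(z) = C1*cos(z)^2


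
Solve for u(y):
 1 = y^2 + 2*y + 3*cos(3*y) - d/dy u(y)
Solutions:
 u(y) = C1 + y^3/3 + y^2 - y + sin(3*y)


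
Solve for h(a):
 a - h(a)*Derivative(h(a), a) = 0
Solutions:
 h(a) = -sqrt(C1 + a^2)
 h(a) = sqrt(C1 + a^2)


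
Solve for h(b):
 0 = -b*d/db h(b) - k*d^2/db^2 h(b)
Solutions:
 h(b) = C1 + C2*sqrt(k)*erf(sqrt(2)*b*sqrt(1/k)/2)


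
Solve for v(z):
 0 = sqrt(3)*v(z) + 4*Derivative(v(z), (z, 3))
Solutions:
 v(z) = C3*exp(-2^(1/3)*3^(1/6)*z/2) + (C1*sin(2^(1/3)*3^(2/3)*z/4) + C2*cos(2^(1/3)*3^(2/3)*z/4))*exp(2^(1/3)*3^(1/6)*z/4)


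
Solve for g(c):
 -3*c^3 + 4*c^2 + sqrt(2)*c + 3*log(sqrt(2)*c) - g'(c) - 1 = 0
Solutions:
 g(c) = C1 - 3*c^4/4 + 4*c^3/3 + sqrt(2)*c^2/2 + 3*c*log(c) - 4*c + 3*c*log(2)/2


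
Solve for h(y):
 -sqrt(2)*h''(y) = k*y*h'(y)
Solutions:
 h(y) = Piecewise((-2^(3/4)*sqrt(pi)*C1*erf(2^(1/4)*sqrt(k)*y/2)/(2*sqrt(k)) - C2, (k > 0) | (k < 0)), (-C1*y - C2, True))


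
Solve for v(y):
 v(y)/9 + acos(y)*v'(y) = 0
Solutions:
 v(y) = C1*exp(-Integral(1/acos(y), y)/9)


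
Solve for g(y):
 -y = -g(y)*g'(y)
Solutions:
 g(y) = -sqrt(C1 + y^2)
 g(y) = sqrt(C1 + y^2)


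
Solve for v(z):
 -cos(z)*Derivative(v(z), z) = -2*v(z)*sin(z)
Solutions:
 v(z) = C1/cos(z)^2


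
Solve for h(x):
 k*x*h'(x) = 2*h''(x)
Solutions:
 h(x) = Piecewise((-sqrt(pi)*C1*erf(x*sqrt(-k)/2)/sqrt(-k) - C2, (k > 0) | (k < 0)), (-C1*x - C2, True))


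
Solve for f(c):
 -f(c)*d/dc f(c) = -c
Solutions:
 f(c) = -sqrt(C1 + c^2)
 f(c) = sqrt(C1 + c^2)


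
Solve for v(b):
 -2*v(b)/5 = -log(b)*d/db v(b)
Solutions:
 v(b) = C1*exp(2*li(b)/5)


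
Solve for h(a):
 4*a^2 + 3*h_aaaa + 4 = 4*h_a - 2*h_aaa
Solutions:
 h(a) = C1 + C2*exp(-a*(2*2^(2/3)/(9*sqrt(705) + 239)^(1/3) + 4 + 2^(1/3)*(9*sqrt(705) + 239)^(1/3))/18)*sin(2^(1/3)*sqrt(3)*a*(-(9*sqrt(705) + 239)^(1/3) + 2*2^(1/3)/(9*sqrt(705) + 239)^(1/3))/18) + C3*exp(-a*(2*2^(2/3)/(9*sqrt(705) + 239)^(1/3) + 4 + 2^(1/3)*(9*sqrt(705) + 239)^(1/3))/18)*cos(2^(1/3)*sqrt(3)*a*(-(9*sqrt(705) + 239)^(1/3) + 2*2^(1/3)/(9*sqrt(705) + 239)^(1/3))/18) + C4*exp(a*(-2 + 2*2^(2/3)/(9*sqrt(705) + 239)^(1/3) + 2^(1/3)*(9*sqrt(705) + 239)^(1/3))/9) + a^3/3 + 2*a


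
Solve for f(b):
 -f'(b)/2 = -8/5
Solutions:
 f(b) = C1 + 16*b/5


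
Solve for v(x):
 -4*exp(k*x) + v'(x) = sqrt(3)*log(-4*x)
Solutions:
 v(x) = C1 + sqrt(3)*x*log(-x) + sqrt(3)*x*(-1 + 2*log(2)) + Piecewise((4*exp(k*x)/k, Ne(k, 0)), (4*x, True))


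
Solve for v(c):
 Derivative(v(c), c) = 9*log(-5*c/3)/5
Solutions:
 v(c) = C1 + 9*c*log(-c)/5 + 9*c*(-log(3) - 1 + log(5))/5


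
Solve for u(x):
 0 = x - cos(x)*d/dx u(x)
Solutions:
 u(x) = C1 + Integral(x/cos(x), x)


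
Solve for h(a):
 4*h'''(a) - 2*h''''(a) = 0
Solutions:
 h(a) = C1 + C2*a + C3*a^2 + C4*exp(2*a)


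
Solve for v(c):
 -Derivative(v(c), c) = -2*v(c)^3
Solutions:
 v(c) = -sqrt(2)*sqrt(-1/(C1 + 2*c))/2
 v(c) = sqrt(2)*sqrt(-1/(C1 + 2*c))/2


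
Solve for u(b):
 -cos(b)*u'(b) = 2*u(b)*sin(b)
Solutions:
 u(b) = C1*cos(b)^2


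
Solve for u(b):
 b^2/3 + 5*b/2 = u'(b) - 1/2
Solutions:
 u(b) = C1 + b^3/9 + 5*b^2/4 + b/2


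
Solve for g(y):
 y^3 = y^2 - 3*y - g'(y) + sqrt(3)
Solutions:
 g(y) = C1 - y^4/4 + y^3/3 - 3*y^2/2 + sqrt(3)*y


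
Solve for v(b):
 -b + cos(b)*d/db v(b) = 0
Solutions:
 v(b) = C1 + Integral(b/cos(b), b)


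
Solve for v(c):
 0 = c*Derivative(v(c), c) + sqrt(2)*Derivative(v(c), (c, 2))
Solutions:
 v(c) = C1 + C2*erf(2^(1/4)*c/2)


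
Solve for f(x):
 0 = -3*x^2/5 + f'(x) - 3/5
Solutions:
 f(x) = C1 + x^3/5 + 3*x/5


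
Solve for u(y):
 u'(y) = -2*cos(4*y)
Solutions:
 u(y) = C1 - sin(4*y)/2


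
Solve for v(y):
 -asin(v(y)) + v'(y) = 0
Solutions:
 Integral(1/asin(_y), (_y, v(y))) = C1 + y


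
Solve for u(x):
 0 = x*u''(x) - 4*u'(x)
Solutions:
 u(x) = C1 + C2*x^5


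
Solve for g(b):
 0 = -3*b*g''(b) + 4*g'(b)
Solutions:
 g(b) = C1 + C2*b^(7/3)


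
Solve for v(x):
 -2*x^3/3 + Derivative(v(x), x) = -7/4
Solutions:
 v(x) = C1 + x^4/6 - 7*x/4


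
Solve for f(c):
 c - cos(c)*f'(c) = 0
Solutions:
 f(c) = C1 + Integral(c/cos(c), c)


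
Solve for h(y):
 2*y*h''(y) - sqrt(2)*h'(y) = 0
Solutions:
 h(y) = C1 + C2*y^(sqrt(2)/2 + 1)


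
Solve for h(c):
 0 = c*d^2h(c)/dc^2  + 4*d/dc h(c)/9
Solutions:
 h(c) = C1 + C2*c^(5/9)


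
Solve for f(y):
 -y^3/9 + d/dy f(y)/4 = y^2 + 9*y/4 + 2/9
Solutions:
 f(y) = C1 + y^4/9 + 4*y^3/3 + 9*y^2/2 + 8*y/9


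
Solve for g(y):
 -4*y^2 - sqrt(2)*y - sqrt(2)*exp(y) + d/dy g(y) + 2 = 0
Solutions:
 g(y) = C1 + 4*y^3/3 + sqrt(2)*y^2/2 - 2*y + sqrt(2)*exp(y)


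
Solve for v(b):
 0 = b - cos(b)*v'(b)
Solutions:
 v(b) = C1 + Integral(b/cos(b), b)


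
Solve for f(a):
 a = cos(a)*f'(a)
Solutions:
 f(a) = C1 + Integral(a/cos(a), a)


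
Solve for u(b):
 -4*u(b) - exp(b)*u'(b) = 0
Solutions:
 u(b) = C1*exp(4*exp(-b))


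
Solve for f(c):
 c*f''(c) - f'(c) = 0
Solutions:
 f(c) = C1 + C2*c^2


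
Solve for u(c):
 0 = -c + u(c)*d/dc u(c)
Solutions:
 u(c) = -sqrt(C1 + c^2)
 u(c) = sqrt(C1 + c^2)


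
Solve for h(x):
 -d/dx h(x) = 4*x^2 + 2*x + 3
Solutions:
 h(x) = C1 - 4*x^3/3 - x^2 - 3*x


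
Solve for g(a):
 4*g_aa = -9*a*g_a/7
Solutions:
 g(a) = C1 + C2*erf(3*sqrt(14)*a/28)


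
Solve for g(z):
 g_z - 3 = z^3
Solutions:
 g(z) = C1 + z^4/4 + 3*z


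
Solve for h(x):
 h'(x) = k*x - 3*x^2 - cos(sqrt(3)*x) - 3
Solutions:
 h(x) = C1 + k*x^2/2 - x^3 - 3*x - sqrt(3)*sin(sqrt(3)*x)/3


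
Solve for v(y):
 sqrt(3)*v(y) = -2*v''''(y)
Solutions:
 v(y) = (C1*sin(2^(1/4)*3^(1/8)*y/2) + C2*cos(2^(1/4)*3^(1/8)*y/2))*exp(-2^(1/4)*3^(1/8)*y/2) + (C3*sin(2^(1/4)*3^(1/8)*y/2) + C4*cos(2^(1/4)*3^(1/8)*y/2))*exp(2^(1/4)*3^(1/8)*y/2)


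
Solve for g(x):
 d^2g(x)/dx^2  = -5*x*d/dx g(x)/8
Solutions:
 g(x) = C1 + C2*erf(sqrt(5)*x/4)


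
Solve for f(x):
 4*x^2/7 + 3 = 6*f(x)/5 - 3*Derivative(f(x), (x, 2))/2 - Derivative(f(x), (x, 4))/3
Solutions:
 f(x) = C1*exp(-sqrt(15)*x*sqrt(-15 + sqrt(385))/10) + C2*exp(sqrt(15)*x*sqrt(-15 + sqrt(385))/10) + C3*sin(sqrt(15)*x*sqrt(15 + sqrt(385))/10) + C4*cos(sqrt(15)*x*sqrt(15 + sqrt(385))/10) + 10*x^2/21 + 155/42


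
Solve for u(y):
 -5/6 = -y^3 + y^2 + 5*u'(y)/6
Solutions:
 u(y) = C1 + 3*y^4/10 - 2*y^3/5 - y


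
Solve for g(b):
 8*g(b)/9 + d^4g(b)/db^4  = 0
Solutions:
 g(b) = (C1*sin(2^(1/4)*sqrt(3)*b/3) + C2*cos(2^(1/4)*sqrt(3)*b/3))*exp(-2^(1/4)*sqrt(3)*b/3) + (C3*sin(2^(1/4)*sqrt(3)*b/3) + C4*cos(2^(1/4)*sqrt(3)*b/3))*exp(2^(1/4)*sqrt(3)*b/3)


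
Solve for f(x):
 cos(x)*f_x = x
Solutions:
 f(x) = C1 + Integral(x/cos(x), x)


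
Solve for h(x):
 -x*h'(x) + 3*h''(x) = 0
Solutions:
 h(x) = C1 + C2*erfi(sqrt(6)*x/6)


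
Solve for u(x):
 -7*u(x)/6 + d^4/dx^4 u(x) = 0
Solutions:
 u(x) = C1*exp(-6^(3/4)*7^(1/4)*x/6) + C2*exp(6^(3/4)*7^(1/4)*x/6) + C3*sin(6^(3/4)*7^(1/4)*x/6) + C4*cos(6^(3/4)*7^(1/4)*x/6)


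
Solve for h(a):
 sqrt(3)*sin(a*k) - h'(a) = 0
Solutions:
 h(a) = C1 - sqrt(3)*cos(a*k)/k


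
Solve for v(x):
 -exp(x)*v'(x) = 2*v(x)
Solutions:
 v(x) = C1*exp(2*exp(-x))


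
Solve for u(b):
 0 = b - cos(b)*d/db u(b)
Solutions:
 u(b) = C1 + Integral(b/cos(b), b)


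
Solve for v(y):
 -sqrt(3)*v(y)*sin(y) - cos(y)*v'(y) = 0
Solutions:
 v(y) = C1*cos(y)^(sqrt(3))


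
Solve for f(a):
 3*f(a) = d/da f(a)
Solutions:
 f(a) = C1*exp(3*a)


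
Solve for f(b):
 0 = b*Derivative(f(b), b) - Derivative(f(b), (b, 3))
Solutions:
 f(b) = C1 + Integral(C2*airyai(b) + C3*airybi(b), b)


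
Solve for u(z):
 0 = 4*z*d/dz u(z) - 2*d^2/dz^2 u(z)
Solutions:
 u(z) = C1 + C2*erfi(z)


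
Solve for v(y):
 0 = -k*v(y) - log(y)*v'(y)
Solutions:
 v(y) = C1*exp(-k*li(y))


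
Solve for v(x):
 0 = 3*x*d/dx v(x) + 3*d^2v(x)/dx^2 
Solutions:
 v(x) = C1 + C2*erf(sqrt(2)*x/2)


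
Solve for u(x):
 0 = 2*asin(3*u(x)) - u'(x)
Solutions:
 Integral(1/asin(3*_y), (_y, u(x))) = C1 + 2*x


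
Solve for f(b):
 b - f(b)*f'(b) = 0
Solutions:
 f(b) = -sqrt(C1 + b^2)
 f(b) = sqrt(C1 + b^2)


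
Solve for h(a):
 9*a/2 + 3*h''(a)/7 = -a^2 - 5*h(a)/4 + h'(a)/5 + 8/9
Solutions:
 h(a) = -4*a^2/5 - 482*a/125 + (C1*sin(2*sqrt(161)*a/15) + C2*cos(2*sqrt(161)*a/15))*exp(7*a/30) + 126536/196875


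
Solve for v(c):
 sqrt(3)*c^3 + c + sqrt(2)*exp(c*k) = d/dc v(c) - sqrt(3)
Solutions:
 v(c) = C1 + sqrt(3)*c^4/4 + c^2/2 + sqrt(3)*c + sqrt(2)*exp(c*k)/k


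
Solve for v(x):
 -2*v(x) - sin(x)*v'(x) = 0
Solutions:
 v(x) = C1*(cos(x) + 1)/(cos(x) - 1)


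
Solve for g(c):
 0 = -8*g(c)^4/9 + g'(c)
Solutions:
 g(c) = 3^(1/3)*(-1/(C1 + 8*c))^(1/3)
 g(c) = (-1/(C1 + 8*c))^(1/3)*(-3^(1/3) - 3^(5/6)*I)/2
 g(c) = (-1/(C1 + 8*c))^(1/3)*(-3^(1/3) + 3^(5/6)*I)/2


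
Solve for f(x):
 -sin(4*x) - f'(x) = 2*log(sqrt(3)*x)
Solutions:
 f(x) = C1 - 2*x*log(x) - x*log(3) + 2*x + cos(4*x)/4


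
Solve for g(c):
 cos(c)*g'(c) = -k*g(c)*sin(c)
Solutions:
 g(c) = C1*exp(k*log(cos(c)))


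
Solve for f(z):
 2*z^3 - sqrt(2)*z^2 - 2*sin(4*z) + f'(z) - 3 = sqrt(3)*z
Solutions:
 f(z) = C1 - z^4/2 + sqrt(2)*z^3/3 + sqrt(3)*z^2/2 + 3*z - cos(4*z)/2


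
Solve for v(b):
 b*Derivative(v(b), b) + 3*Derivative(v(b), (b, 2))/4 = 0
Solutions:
 v(b) = C1 + C2*erf(sqrt(6)*b/3)


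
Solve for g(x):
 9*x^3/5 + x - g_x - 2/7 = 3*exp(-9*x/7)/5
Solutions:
 g(x) = C1 + 9*x^4/20 + x^2/2 - 2*x/7 + 7*exp(-9*x/7)/15


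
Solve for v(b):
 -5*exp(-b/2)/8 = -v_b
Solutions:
 v(b) = C1 - 5*exp(-b/2)/4


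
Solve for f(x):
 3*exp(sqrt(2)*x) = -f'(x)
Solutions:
 f(x) = C1 - 3*sqrt(2)*exp(sqrt(2)*x)/2


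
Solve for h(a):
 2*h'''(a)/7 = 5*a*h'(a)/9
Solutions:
 h(a) = C1 + Integral(C2*airyai(420^(1/3)*a/6) + C3*airybi(420^(1/3)*a/6), a)


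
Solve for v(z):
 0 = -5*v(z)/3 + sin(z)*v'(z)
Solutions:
 v(z) = C1*(cos(z) - 1)^(5/6)/(cos(z) + 1)^(5/6)


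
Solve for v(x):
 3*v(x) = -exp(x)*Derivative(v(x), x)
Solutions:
 v(x) = C1*exp(3*exp(-x))


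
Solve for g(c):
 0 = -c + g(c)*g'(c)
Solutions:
 g(c) = -sqrt(C1 + c^2)
 g(c) = sqrt(C1 + c^2)


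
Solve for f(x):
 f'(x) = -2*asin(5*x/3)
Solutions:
 f(x) = C1 - 2*x*asin(5*x/3) - 2*sqrt(9 - 25*x^2)/5


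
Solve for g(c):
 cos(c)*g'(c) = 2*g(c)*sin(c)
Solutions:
 g(c) = C1/cos(c)^2


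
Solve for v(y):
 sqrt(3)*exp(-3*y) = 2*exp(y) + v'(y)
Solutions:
 v(y) = C1 - 2*exp(y) - sqrt(3)*exp(-3*y)/3


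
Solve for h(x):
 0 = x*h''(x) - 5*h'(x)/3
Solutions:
 h(x) = C1 + C2*x^(8/3)


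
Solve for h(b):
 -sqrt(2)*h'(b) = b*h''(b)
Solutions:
 h(b) = C1 + C2*b^(1 - sqrt(2))


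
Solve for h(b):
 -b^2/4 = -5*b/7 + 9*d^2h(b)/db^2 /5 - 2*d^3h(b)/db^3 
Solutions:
 h(b) = C1 + C2*b + C3*exp(9*b/10) - 5*b^4/432 + 25*b^3/1701 + 250*b^2/5103


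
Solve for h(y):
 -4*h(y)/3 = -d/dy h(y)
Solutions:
 h(y) = C1*exp(4*y/3)


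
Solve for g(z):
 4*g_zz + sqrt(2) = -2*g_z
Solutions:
 g(z) = C1 + C2*exp(-z/2) - sqrt(2)*z/2


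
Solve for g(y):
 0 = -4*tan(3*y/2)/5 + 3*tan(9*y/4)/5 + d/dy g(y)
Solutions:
 g(y) = C1 - 8*log(cos(3*y/2))/15 + 4*log(cos(9*y/4))/15


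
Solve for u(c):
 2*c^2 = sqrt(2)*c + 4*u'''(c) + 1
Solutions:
 u(c) = C1 + C2*c + C3*c^2 + c^5/120 - sqrt(2)*c^4/96 - c^3/24


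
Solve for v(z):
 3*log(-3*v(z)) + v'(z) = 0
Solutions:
 Integral(1/(log(-_y) + log(3)), (_y, v(z)))/3 = C1 - z


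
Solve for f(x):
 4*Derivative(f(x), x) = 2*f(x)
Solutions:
 f(x) = C1*exp(x/2)


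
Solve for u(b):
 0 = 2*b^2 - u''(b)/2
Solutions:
 u(b) = C1 + C2*b + b^4/3


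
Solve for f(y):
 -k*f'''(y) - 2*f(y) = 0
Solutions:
 f(y) = C1*exp(2^(1/3)*y*(-1/k)^(1/3)) + C2*exp(2^(1/3)*y*(-1/k)^(1/3)*(-1 + sqrt(3)*I)/2) + C3*exp(-2^(1/3)*y*(-1/k)^(1/3)*(1 + sqrt(3)*I)/2)


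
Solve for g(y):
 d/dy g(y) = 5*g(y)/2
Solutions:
 g(y) = C1*exp(5*y/2)


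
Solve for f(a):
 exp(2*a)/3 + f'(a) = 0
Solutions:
 f(a) = C1 - exp(2*a)/6


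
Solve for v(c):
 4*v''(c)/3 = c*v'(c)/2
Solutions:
 v(c) = C1 + C2*erfi(sqrt(3)*c/4)


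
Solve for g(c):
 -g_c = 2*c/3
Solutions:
 g(c) = C1 - c^2/3


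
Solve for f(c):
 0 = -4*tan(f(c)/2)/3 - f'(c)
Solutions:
 f(c) = -2*asin(C1*exp(-2*c/3)) + 2*pi
 f(c) = 2*asin(C1*exp(-2*c/3))


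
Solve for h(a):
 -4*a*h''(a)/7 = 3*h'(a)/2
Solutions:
 h(a) = C1 + C2/a^(13/8)


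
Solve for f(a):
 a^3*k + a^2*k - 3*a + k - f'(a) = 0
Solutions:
 f(a) = C1 + a^4*k/4 + a^3*k/3 - 3*a^2/2 + a*k


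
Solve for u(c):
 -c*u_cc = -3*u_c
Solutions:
 u(c) = C1 + C2*c^4


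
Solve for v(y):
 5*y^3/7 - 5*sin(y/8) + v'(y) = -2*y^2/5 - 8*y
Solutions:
 v(y) = C1 - 5*y^4/28 - 2*y^3/15 - 4*y^2 - 40*cos(y/8)


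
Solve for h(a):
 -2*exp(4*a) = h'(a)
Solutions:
 h(a) = C1 - exp(4*a)/2


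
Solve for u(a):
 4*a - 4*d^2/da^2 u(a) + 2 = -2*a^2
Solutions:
 u(a) = C1 + C2*a + a^4/24 + a^3/6 + a^2/4


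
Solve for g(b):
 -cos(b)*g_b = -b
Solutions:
 g(b) = C1 + Integral(b/cos(b), b)


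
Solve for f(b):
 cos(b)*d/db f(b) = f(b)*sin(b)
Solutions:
 f(b) = C1/cos(b)


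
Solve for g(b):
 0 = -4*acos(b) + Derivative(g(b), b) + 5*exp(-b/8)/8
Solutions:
 g(b) = C1 + 4*b*acos(b) - 4*sqrt(1 - b^2) + 5*exp(-b/8)


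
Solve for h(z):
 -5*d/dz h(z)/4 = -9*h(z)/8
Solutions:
 h(z) = C1*exp(9*z/10)


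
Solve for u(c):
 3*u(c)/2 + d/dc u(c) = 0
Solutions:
 u(c) = C1*exp(-3*c/2)


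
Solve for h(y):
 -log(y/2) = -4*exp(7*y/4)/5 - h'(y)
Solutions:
 h(y) = C1 + y*log(y) + y*(-1 - log(2)) - 16*exp(7*y/4)/35


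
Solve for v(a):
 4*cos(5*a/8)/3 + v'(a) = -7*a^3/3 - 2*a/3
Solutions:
 v(a) = C1 - 7*a^4/12 - a^2/3 - 32*sin(5*a/8)/15


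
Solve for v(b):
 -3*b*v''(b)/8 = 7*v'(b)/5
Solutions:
 v(b) = C1 + C2/b^(41/15)


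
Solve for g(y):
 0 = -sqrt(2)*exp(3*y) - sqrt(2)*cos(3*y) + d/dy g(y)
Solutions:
 g(y) = C1 + sqrt(2)*exp(3*y)/3 + sqrt(2)*sin(3*y)/3


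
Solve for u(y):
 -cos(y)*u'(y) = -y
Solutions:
 u(y) = C1 + Integral(y/cos(y), y)


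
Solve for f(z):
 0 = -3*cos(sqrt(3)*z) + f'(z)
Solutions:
 f(z) = C1 + sqrt(3)*sin(sqrt(3)*z)


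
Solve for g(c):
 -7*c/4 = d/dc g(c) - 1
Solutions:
 g(c) = C1 - 7*c^2/8 + c


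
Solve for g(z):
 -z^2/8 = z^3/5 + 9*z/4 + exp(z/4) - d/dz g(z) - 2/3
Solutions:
 g(z) = C1 + z^4/20 + z^3/24 + 9*z^2/8 - 2*z/3 + 4*exp(z/4)


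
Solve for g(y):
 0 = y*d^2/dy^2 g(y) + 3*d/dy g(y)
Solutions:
 g(y) = C1 + C2/y^2


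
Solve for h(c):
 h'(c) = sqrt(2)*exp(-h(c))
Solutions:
 h(c) = log(C1 + sqrt(2)*c)


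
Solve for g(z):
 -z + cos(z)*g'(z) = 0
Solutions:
 g(z) = C1 + Integral(z/cos(z), z)


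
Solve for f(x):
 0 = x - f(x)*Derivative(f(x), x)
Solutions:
 f(x) = -sqrt(C1 + x^2)
 f(x) = sqrt(C1 + x^2)


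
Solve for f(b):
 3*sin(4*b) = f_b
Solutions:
 f(b) = C1 - 3*cos(4*b)/4


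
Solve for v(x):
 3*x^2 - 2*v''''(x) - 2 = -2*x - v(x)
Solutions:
 v(x) = C1*exp(-2^(3/4)*x/2) + C2*exp(2^(3/4)*x/2) + C3*sin(2^(3/4)*x/2) + C4*cos(2^(3/4)*x/2) - 3*x^2 - 2*x + 2


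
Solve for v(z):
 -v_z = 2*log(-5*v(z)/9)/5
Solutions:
 5*Integral(1/(log(-_y) - 2*log(3) + log(5)), (_y, v(z)))/2 = C1 - z


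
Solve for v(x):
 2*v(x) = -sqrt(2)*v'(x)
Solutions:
 v(x) = C1*exp(-sqrt(2)*x)


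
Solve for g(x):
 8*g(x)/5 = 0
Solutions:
 g(x) = 0


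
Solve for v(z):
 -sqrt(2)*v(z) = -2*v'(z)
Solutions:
 v(z) = C1*exp(sqrt(2)*z/2)


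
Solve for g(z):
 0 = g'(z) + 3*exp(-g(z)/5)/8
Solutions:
 g(z) = 5*log(C1 - 3*z/40)


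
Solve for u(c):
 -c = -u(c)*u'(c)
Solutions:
 u(c) = -sqrt(C1 + c^2)
 u(c) = sqrt(C1 + c^2)


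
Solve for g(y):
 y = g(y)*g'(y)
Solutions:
 g(y) = -sqrt(C1 + y^2)
 g(y) = sqrt(C1 + y^2)


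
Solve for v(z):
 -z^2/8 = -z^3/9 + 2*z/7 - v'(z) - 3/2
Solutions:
 v(z) = C1 - z^4/36 + z^3/24 + z^2/7 - 3*z/2


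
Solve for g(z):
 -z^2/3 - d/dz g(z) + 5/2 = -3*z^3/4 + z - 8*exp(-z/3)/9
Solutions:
 g(z) = C1 + 3*z^4/16 - z^3/9 - z^2/2 + 5*z/2 - 8*exp(-z/3)/3


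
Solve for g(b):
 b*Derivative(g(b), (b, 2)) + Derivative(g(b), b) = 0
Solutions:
 g(b) = C1 + C2*log(b)


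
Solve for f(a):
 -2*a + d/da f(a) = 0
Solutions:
 f(a) = C1 + a^2


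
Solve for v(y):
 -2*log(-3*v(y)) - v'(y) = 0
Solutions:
 Integral(1/(log(-_y) + log(3)), (_y, v(y)))/2 = C1 - y


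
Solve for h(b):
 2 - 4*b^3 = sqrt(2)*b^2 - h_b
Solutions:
 h(b) = C1 + b^4 + sqrt(2)*b^3/3 - 2*b


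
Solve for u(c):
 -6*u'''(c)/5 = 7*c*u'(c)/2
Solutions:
 u(c) = C1 + Integral(C2*airyai(-630^(1/3)*c/6) + C3*airybi(-630^(1/3)*c/6), c)


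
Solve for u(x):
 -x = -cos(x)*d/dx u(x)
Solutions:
 u(x) = C1 + Integral(x/cos(x), x)


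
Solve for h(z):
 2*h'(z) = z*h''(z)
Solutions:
 h(z) = C1 + C2*z^3


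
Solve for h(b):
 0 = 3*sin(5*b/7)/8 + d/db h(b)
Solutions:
 h(b) = C1 + 21*cos(5*b/7)/40


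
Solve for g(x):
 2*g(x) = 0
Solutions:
 g(x) = 0


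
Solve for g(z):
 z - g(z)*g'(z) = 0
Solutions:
 g(z) = -sqrt(C1 + z^2)
 g(z) = sqrt(C1 + z^2)


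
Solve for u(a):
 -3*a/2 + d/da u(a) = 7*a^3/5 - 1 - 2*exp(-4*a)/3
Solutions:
 u(a) = C1 + 7*a^4/20 + 3*a^2/4 - a + exp(-4*a)/6


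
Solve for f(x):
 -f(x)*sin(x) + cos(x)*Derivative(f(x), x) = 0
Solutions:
 f(x) = C1/cos(x)


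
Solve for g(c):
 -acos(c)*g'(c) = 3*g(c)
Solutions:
 g(c) = C1*exp(-3*Integral(1/acos(c), c))


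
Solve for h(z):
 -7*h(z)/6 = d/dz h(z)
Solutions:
 h(z) = C1*exp(-7*z/6)


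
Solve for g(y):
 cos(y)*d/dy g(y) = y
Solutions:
 g(y) = C1 + Integral(y/cos(y), y)


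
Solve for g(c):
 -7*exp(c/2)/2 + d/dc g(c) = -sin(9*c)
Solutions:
 g(c) = C1 + 7*exp(c/2) + cos(9*c)/9


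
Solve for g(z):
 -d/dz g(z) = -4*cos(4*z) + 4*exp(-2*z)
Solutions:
 g(z) = C1 + sin(4*z) + 2*exp(-2*z)


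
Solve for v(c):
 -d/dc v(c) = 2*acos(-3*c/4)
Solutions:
 v(c) = C1 - 2*c*acos(-3*c/4) - 2*sqrt(16 - 9*c^2)/3


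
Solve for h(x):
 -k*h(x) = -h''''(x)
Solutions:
 h(x) = C1*exp(-k^(1/4)*x) + C2*exp(k^(1/4)*x) + C3*exp(-I*k^(1/4)*x) + C4*exp(I*k^(1/4)*x)


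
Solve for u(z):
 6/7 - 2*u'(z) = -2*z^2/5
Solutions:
 u(z) = C1 + z^3/15 + 3*z/7


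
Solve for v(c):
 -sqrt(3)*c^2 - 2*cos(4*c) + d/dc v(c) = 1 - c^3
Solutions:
 v(c) = C1 - c^4/4 + sqrt(3)*c^3/3 + c + sin(4*c)/2


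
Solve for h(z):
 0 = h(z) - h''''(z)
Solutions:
 h(z) = C1*exp(-z) + C2*exp(z) + C3*sin(z) + C4*cos(z)


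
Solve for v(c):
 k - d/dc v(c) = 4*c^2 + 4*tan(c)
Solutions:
 v(c) = C1 - 4*c^3/3 + c*k + 4*log(cos(c))


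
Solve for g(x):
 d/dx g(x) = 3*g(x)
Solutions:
 g(x) = C1*exp(3*x)


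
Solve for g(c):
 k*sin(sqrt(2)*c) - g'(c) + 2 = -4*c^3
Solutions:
 g(c) = C1 + c^4 + 2*c - sqrt(2)*k*cos(sqrt(2)*c)/2


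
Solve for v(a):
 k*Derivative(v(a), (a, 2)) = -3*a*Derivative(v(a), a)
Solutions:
 v(a) = C1 + C2*sqrt(k)*erf(sqrt(6)*a*sqrt(1/k)/2)


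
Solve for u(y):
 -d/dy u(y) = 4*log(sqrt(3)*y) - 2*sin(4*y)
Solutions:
 u(y) = C1 - 4*y*log(y) - 2*y*log(3) + 4*y - cos(4*y)/2


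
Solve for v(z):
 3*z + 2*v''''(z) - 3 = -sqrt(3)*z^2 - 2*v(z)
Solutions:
 v(z) = -sqrt(3)*z^2/2 - 3*z/2 + (C1*sin(sqrt(2)*z/2) + C2*cos(sqrt(2)*z/2))*exp(-sqrt(2)*z/2) + (C3*sin(sqrt(2)*z/2) + C4*cos(sqrt(2)*z/2))*exp(sqrt(2)*z/2) + 3/2


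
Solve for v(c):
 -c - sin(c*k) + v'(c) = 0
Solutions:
 v(c) = C1 + c^2/2 - cos(c*k)/k


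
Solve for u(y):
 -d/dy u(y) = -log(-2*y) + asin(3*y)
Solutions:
 u(y) = C1 + y*log(-y) - y*asin(3*y) - y + y*log(2) - sqrt(1 - 9*y^2)/3


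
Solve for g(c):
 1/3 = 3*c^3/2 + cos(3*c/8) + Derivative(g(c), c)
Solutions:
 g(c) = C1 - 3*c^4/8 + c/3 - 8*sin(3*c/8)/3


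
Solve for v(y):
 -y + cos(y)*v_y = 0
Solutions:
 v(y) = C1 + Integral(y/cos(y), y)


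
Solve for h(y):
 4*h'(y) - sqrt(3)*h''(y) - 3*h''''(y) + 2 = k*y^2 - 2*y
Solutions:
 h(y) = C1 + C2*exp(y*(-(18 + sqrt(3)*sqrt(sqrt(3) + 108))^(1/3) + sqrt(3)/(18 + sqrt(3)*sqrt(sqrt(3) + 108))^(1/3))/6)*sin(y*(3/(18 + sqrt(3)*sqrt(sqrt(3) + 108))^(1/3) + sqrt(3)*(18 + sqrt(3)*sqrt(sqrt(3) + 108))^(1/3))/6) + C3*exp(y*(-(18 + sqrt(3)*sqrt(sqrt(3) + 108))^(1/3) + sqrt(3)/(18 + sqrt(3)*sqrt(sqrt(3) + 108))^(1/3))/6)*cos(y*(3/(18 + sqrt(3)*sqrt(sqrt(3) + 108))^(1/3) + sqrt(3)*(18 + sqrt(3)*sqrt(sqrt(3) + 108))^(1/3))/6) + C4*exp(-y*(-(18 + sqrt(3)*sqrt(sqrt(3) + 108))^(1/3) + sqrt(3)/(18 + sqrt(3)*sqrt(sqrt(3) + 108))^(1/3))/3) + k*y^3/12 + sqrt(3)*k*y^2/16 + 3*k*y/32 - y^2/4 - y/2 - sqrt(3)*y/8


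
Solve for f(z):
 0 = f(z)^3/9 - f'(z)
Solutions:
 f(z) = -3*sqrt(2)*sqrt(-1/(C1 + z))/2
 f(z) = 3*sqrt(2)*sqrt(-1/(C1 + z))/2


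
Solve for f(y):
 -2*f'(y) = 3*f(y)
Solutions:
 f(y) = C1*exp(-3*y/2)


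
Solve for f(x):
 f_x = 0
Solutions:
 f(x) = C1
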